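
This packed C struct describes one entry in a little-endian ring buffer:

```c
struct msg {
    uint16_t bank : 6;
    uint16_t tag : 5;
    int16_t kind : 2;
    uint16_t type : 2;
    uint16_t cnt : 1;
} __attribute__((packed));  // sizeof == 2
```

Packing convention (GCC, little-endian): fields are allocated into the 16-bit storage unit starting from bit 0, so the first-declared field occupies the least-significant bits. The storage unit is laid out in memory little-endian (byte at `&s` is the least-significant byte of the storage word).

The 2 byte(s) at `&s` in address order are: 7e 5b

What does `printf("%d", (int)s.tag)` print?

[0]=0x7e [1]=0x5b (little-endian) → word 0x5b7e
bank:6 @ bit 0 → (0x5b7e>>0)&0x3f = 0x3e
tag:5 @ bit 6 → (0x5b7e>>6)&0x1f = 0xd  ←
kind:2 @ bit 11 → (0x5b7e>>11)&0x3 = 0x3
type:2 @ bit 13 → (0x5b7e>>13)&0x3 = 0x2
cnt:1 @ bit 15 → (0x5b7e>>15)&0x1 = 0x0

13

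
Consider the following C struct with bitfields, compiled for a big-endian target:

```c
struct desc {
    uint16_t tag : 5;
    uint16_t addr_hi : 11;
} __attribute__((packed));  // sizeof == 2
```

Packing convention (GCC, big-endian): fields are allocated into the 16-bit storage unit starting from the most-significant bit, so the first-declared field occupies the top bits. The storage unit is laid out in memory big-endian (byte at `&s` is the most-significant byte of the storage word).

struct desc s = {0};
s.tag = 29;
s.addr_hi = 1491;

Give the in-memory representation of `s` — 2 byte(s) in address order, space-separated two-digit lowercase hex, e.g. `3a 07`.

tag (5b) val=29 bits=0x1d at bit 11: 0xe800
addr_hi (11b) val=1491 bits=0x5d3 at bit 0: 0xedd3
word = 0xedd3 → big-endian bytes:
  [0]=0xed  [1]=0xd3

ed d3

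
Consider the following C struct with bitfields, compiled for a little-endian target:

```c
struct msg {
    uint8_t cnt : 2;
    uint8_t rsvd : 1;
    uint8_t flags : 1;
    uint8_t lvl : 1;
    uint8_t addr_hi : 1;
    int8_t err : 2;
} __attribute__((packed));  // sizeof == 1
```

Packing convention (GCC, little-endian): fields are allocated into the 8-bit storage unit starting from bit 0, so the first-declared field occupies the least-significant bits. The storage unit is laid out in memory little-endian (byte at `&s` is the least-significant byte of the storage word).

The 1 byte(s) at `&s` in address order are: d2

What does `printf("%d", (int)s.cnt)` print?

[0]=0xd2 (little-endian) → word 0xd2
cnt [0+:2] = (word>>0) & 0x3 = 2  ←
rsvd [2+:1] = (word>>2) & 0x1 = 0
flags [3+:1] = (word>>3) & 0x1 = 0
lvl [4+:1] = (word>>4) & 0x1 = 1
addr_hi [5+:1] = (word>>5) & 0x1 = 0
err [6+:2] = (word>>6) & 0x3 = 3

2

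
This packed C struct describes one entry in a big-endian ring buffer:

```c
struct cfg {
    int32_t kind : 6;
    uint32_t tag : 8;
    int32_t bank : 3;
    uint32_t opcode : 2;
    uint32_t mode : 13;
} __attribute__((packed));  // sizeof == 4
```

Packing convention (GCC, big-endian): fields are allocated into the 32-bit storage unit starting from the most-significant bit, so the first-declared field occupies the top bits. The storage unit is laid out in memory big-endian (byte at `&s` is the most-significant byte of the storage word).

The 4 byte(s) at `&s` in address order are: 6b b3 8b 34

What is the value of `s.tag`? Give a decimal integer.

236

[0]=0x6b [1]=0xb3 [2]=0x8b [3]=0x34 (big-endian) → word 0x6bb38b34
kind [26+:6] = (word>>26) & 0x3f = 26
tag [18+:8] = (word>>18) & 0xff = 236  ←
bank [15+:3] = (word>>15) & 0x7 = 7
opcode [13+:2] = (word>>13) & 0x3 = 0
mode [0+:13] = (word>>0) & 0x1fff = 2868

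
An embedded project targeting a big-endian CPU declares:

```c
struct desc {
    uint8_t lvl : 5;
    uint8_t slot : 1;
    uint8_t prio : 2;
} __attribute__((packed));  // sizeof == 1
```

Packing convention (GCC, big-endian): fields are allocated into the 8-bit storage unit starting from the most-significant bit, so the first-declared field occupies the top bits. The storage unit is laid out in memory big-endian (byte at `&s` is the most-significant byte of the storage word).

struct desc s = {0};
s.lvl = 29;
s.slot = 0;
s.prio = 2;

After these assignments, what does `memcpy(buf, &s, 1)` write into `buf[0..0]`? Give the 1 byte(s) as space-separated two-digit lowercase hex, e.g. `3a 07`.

ea

lvl (5b) val=29 bits=0x1d at bit 3: 0xe8
slot (1b) val=0 bits=0x0 at bit 2: 0xe8
prio (2b) val=2 bits=0x2 at bit 0: 0xea
word = 0xea → big-endian bytes:
  [0]=0xea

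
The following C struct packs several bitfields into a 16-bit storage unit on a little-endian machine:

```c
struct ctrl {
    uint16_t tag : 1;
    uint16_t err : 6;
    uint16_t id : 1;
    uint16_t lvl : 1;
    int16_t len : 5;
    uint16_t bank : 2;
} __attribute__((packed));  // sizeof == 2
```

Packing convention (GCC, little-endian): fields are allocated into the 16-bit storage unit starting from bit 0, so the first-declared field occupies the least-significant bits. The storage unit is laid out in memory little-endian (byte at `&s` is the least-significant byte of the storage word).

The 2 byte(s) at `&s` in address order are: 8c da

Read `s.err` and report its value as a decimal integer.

6

[0]=0x8c [1]=0xda (little-endian) → word 0xda8c
tag [0+:1] = (word>>0) & 0x1 = 0
err [1+:6] = (word>>1) & 0x3f = 6  ←
id [7+:1] = (word>>7) & 0x1 = 1
lvl [8+:1] = (word>>8) & 0x1 = 0
len [9+:5] = (word>>9) & 0x1f = 13
bank [14+:2] = (word>>14) & 0x3 = 3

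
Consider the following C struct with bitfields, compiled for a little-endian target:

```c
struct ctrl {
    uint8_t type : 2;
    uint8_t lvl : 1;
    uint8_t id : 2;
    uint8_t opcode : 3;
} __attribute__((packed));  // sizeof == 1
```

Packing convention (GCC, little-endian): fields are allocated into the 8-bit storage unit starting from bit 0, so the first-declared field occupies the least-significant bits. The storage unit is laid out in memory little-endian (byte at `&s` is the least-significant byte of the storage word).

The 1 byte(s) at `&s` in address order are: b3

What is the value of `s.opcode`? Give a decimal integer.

5

[0]=0xb3 (little-endian) → word 0xb3
type:2 @ bit 0 → (0xb3>>0)&0x3 = 0x3
lvl:1 @ bit 2 → (0xb3>>2)&0x1 = 0x0
id:2 @ bit 3 → (0xb3>>3)&0x3 = 0x2
opcode:3 @ bit 5 → (0xb3>>5)&0x7 = 0x5  ←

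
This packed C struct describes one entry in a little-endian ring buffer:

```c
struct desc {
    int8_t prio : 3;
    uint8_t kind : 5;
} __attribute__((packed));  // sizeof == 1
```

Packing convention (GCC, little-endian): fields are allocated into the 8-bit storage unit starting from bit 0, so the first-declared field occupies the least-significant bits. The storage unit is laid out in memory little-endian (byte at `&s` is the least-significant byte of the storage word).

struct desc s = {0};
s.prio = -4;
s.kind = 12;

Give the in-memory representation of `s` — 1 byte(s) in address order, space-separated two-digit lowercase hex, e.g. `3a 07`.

64

prio (3b) val=-4 bits=0x4 at bit 0: 0x04
kind (5b) val=12 bits=0xc at bit 3: 0x64
word = 0x64 → little-endian bytes:
  [0]=0x64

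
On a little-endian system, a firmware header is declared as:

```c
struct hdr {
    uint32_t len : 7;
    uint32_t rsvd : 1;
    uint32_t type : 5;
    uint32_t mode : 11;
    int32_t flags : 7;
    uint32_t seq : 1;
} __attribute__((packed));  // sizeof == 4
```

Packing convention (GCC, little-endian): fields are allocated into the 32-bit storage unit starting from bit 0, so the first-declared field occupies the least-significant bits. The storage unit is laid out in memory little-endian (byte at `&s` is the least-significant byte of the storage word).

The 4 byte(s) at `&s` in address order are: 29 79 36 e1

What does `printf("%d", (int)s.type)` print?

[0]=0x29 [1]=0x79 [2]=0x36 [3]=0xe1 (little-endian) → word 0xe1367929
len:7 @ bit 0 → (0xe1367929>>0)&0x7f = 0x29
rsvd:1 @ bit 7 → (0xe1367929>>7)&0x1 = 0x0
type:5 @ bit 8 → (0xe1367929>>8)&0x1f = 0x19  ←
mode:11 @ bit 13 → (0xe1367929>>13)&0x7ff = 0x1b3
flags:7 @ bit 24 → (0xe1367929>>24)&0x7f = 0x61
seq:1 @ bit 31 → (0xe1367929>>31)&0x1 = 0x1

25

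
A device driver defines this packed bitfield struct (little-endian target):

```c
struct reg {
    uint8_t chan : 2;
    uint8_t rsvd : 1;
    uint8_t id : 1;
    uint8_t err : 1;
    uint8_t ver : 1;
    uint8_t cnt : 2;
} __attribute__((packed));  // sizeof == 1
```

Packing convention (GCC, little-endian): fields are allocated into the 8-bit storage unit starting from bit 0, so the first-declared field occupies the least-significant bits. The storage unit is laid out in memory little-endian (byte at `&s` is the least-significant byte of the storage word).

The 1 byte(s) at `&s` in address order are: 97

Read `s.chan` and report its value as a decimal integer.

[0]=0x97 (little-endian) → word 0x97
chan:2 @ bit 0 → (0x97>>0)&0x3 = 0x3  ←
rsvd:1 @ bit 2 → (0x97>>2)&0x1 = 0x1
id:1 @ bit 3 → (0x97>>3)&0x1 = 0x0
err:1 @ bit 4 → (0x97>>4)&0x1 = 0x1
ver:1 @ bit 5 → (0x97>>5)&0x1 = 0x0
cnt:2 @ bit 6 → (0x97>>6)&0x3 = 0x2

3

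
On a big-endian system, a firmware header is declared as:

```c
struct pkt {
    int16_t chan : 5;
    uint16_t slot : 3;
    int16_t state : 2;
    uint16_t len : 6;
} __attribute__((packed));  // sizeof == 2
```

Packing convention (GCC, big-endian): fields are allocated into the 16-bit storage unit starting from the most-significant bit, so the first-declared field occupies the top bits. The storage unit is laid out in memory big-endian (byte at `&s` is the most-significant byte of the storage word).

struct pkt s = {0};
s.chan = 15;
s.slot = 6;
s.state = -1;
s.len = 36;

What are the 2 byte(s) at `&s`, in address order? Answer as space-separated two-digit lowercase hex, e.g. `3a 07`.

chan (5b) val=15 bits=0xf at bit 11: 0x7800
slot (3b) val=6 bits=0x6 at bit 8: 0x7e00
state (2b) val=-1 bits=0x3 at bit 6: 0x7ec0
len (6b) val=36 bits=0x24 at bit 0: 0x7ee4
word = 0x7ee4 → big-endian bytes:
  [0]=0x7e  [1]=0xe4

7e e4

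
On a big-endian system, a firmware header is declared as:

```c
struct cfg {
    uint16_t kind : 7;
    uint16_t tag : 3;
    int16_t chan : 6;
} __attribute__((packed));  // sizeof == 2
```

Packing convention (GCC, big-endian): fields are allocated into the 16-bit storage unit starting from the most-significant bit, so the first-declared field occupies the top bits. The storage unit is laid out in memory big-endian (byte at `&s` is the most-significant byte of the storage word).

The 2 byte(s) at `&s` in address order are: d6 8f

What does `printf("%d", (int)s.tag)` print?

[0]=0xd6 [1]=0x8f (big-endian) → word 0xd68f
kind:7 @ bit 9 → (0xd68f>>9)&0x7f = 0x6b
tag:3 @ bit 6 → (0xd68f>>6)&0x7 = 0x2  ←
chan:6 @ bit 0 → (0xd68f>>0)&0x3f = 0xf

2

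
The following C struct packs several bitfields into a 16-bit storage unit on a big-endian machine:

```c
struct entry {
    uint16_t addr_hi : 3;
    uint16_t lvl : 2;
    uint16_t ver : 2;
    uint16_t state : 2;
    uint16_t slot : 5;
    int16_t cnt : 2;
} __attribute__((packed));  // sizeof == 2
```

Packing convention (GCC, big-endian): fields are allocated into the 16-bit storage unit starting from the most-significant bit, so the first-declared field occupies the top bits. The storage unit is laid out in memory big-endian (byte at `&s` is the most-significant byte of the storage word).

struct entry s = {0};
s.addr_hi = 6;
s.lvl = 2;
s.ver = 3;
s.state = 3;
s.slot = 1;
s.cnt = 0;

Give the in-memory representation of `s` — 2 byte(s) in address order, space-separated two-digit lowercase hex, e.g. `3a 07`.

[13+:3] addr_hi=6 & 0x7 = 0x6; word=0xc000
[11+:2] lvl=2 & 0x3 = 0x2; word=0xd000
[9+:2] ver=3 & 0x3 = 0x3; word=0xd600
[7+:2] state=3 & 0x3 = 0x3; word=0xd780
[2+:5] slot=1 & 0x1f = 0x1; word=0xd784
[0+:2] cnt=0 & 0x3 = 0x0; word=0xd784
word = 0xd784 → big-endian bytes:
  [0]=0xd7  [1]=0x84

d7 84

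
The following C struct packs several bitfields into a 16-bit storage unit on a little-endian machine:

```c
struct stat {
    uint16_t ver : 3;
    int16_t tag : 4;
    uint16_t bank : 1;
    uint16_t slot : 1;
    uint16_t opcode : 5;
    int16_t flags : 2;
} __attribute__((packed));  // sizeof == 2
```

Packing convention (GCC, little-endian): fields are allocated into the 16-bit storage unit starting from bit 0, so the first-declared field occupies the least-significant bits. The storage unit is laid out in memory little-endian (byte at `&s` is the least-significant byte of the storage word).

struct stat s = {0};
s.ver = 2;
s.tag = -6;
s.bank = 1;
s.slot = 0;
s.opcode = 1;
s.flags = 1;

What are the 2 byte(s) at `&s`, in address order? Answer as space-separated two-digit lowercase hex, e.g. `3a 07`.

ver:3 = 2 → 0x2 << 0 → word 0x0002
tag:4 = -6 → 0xa << 3 → word 0x0052
bank:1 = 1 → 0x1 << 7 → word 0x00d2
slot:1 = 0 → 0x0 << 8 → word 0x00d2
opcode:5 = 1 → 0x1 << 9 → word 0x02d2
flags:2 = 1 → 0x1 << 14 → word 0x42d2
word = 0x42d2 → little-endian bytes:
  [0]=0xd2  [1]=0x42

d2 42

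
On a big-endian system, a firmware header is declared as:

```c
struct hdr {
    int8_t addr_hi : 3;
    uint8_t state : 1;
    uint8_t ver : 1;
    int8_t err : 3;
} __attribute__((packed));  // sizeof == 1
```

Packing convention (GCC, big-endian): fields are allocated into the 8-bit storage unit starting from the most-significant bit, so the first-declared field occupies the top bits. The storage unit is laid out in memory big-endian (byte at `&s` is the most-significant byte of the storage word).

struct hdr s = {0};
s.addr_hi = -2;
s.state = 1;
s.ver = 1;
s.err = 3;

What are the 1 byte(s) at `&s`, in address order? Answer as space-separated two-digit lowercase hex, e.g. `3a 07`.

db

addr_hi:3 = -2 → 0x6 << 5 → word 0xc0
state:1 = 1 → 0x1 << 4 → word 0xd0
ver:1 = 1 → 0x1 << 3 → word 0xd8
err:3 = 3 → 0x3 << 0 → word 0xdb
word = 0xdb → big-endian bytes:
  [0]=0xdb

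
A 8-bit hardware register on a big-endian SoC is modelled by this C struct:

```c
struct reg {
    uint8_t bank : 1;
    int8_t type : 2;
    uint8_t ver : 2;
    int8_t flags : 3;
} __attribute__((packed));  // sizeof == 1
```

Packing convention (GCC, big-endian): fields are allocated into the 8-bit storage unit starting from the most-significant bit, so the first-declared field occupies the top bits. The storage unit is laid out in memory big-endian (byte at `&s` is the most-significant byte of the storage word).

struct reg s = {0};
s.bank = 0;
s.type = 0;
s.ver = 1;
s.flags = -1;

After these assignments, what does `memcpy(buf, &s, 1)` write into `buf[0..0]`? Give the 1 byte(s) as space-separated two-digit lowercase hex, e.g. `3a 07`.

bank (1b) val=0 bits=0x0 at bit 7: 0x00
type (2b) val=0 bits=0x0 at bit 5: 0x00
ver (2b) val=1 bits=0x1 at bit 3: 0x08
flags (3b) val=-1 bits=0x7 at bit 0: 0x0f
word = 0x0f → big-endian bytes:
  [0]=0x0f

0f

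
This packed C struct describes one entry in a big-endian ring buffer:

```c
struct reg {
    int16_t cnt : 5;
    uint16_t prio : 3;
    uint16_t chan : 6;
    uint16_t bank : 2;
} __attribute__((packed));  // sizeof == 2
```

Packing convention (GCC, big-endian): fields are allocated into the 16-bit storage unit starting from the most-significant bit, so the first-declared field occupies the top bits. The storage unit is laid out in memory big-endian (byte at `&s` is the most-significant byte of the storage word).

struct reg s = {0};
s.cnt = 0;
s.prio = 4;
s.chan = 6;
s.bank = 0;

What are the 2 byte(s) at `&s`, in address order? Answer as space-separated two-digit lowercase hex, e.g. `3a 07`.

04 18

cnt (5b) val=0 bits=0x0 at bit 11: 0x0000
prio (3b) val=4 bits=0x4 at bit 8: 0x0400
chan (6b) val=6 bits=0x6 at bit 2: 0x0418
bank (2b) val=0 bits=0x0 at bit 0: 0x0418
word = 0x0418 → big-endian bytes:
  [0]=0x04  [1]=0x18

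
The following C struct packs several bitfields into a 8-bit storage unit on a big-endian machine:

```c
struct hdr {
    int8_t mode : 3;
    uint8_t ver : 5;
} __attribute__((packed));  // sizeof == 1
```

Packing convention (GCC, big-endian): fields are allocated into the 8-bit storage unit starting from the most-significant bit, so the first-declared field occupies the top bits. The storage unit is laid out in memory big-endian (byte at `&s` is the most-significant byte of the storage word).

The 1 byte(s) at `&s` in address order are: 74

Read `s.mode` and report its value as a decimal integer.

3

[0]=0x74 (big-endian) → word 0x74
mode:3 @ bit 5 → (0x74>>5)&0x7 = 0x3  ←
ver:5 @ bit 0 → (0x74>>0)&0x1f = 0x14
mode signed 3b, MSB=0: value = 3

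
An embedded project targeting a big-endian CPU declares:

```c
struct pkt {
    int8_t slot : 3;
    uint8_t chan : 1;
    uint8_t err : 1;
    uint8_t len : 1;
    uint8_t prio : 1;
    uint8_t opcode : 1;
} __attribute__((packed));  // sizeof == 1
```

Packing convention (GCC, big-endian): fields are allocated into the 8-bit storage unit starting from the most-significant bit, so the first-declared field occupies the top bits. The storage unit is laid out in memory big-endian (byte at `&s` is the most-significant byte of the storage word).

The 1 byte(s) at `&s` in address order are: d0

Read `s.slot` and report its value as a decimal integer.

[0]=0xd0 (big-endian) → word 0xd0
slot:3 @ bit 5 → (0xd0>>5)&0x7 = 0x6  ←
chan:1 @ bit 4 → (0xd0>>4)&0x1 = 0x1
err:1 @ bit 3 → (0xd0>>3)&0x1 = 0x0
len:1 @ bit 2 → (0xd0>>2)&0x1 = 0x0
prio:1 @ bit 1 → (0xd0>>1)&0x1 = 0x0
opcode:1 @ bit 0 → (0xd0>>0)&0x1 = 0x0
slot signed 3b, MSB=1: 6 - 8 = -2

-2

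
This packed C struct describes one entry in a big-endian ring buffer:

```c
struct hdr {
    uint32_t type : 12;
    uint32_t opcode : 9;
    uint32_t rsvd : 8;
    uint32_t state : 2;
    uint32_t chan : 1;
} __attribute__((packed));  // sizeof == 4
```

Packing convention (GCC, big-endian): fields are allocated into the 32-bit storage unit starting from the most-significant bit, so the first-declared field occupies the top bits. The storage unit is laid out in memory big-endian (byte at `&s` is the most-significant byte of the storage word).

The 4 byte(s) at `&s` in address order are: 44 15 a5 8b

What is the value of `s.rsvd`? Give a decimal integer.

177

[0]=0x44 [1]=0x15 [2]=0xa5 [3]=0x8b (big-endian) → word 0x4415a58b
type [20+:12] = (word>>20) & 0xfff = 1089
opcode [11+:9] = (word>>11) & 0x1ff = 180
rsvd [3+:8] = (word>>3) & 0xff = 177  ←
state [1+:2] = (word>>1) & 0x3 = 1
chan [0+:1] = (word>>0) & 0x1 = 1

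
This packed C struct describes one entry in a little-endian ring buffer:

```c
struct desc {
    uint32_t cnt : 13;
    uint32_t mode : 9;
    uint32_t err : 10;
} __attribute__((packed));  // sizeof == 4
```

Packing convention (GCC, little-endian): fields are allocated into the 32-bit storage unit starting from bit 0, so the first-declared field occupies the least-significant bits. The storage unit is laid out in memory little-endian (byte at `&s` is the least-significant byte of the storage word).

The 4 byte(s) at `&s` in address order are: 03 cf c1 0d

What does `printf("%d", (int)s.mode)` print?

14

[0]=0x03 [1]=0xcf [2]=0xc1 [3]=0x0d (little-endian) → word 0x0dc1cf03
cnt [0+:13] = (word>>0) & 0x1fff = 3843
mode [13+:9] = (word>>13) & 0x1ff = 14  ←
err [22+:10] = (word>>22) & 0x3ff = 55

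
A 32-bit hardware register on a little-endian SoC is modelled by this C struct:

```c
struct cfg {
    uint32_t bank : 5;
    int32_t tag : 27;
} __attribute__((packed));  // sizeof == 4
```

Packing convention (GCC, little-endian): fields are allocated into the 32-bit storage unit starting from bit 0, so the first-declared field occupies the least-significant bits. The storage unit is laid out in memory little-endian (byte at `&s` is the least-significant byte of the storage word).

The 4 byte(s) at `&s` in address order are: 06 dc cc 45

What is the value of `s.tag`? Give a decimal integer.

[0]=0x06 [1]=0xdc [2]=0xcc [3]=0x45 (little-endian) → word 0x45ccdc06
bank:5 @ bit 0 → (0x45ccdc06>>0)&0x1f = 0x6
tag:27 @ bit 5 → (0x45ccdc06>>5)&0x7ffffff = 0x22e66e0  ←
tag signed 27b, MSB=0: value = 36595424

36595424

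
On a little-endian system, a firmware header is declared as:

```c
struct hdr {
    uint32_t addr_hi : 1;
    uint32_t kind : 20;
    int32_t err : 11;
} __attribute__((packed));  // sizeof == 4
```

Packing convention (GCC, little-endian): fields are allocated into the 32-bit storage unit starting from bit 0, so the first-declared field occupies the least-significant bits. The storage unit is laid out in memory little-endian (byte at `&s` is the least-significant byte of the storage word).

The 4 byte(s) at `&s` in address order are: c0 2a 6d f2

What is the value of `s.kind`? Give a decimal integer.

[0]=0xc0 [1]=0x2a [2]=0x6d [3]=0xf2 (little-endian) → word 0xf26d2ac0
addr_hi [0+:1] = (word>>0) & 0x1 = 0
kind [1+:20] = (word>>1) & 0xfffff = 431456  ←
err [21+:11] = (word>>21) & 0x7ff = 1939

431456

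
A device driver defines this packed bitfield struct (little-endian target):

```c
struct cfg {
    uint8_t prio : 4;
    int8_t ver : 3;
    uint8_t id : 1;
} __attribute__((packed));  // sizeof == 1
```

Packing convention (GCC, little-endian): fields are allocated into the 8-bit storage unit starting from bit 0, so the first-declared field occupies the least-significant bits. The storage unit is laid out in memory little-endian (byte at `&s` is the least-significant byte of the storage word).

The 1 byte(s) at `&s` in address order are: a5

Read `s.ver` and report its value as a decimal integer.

[0]=0xa5 (little-endian) → word 0xa5
prio:4 @ bit 0 → (0xa5>>0)&0xf = 0x5
ver:3 @ bit 4 → (0xa5>>4)&0x7 = 0x2  ←
id:1 @ bit 7 → (0xa5>>7)&0x1 = 0x1
ver signed 3b, MSB=0: value = 2

2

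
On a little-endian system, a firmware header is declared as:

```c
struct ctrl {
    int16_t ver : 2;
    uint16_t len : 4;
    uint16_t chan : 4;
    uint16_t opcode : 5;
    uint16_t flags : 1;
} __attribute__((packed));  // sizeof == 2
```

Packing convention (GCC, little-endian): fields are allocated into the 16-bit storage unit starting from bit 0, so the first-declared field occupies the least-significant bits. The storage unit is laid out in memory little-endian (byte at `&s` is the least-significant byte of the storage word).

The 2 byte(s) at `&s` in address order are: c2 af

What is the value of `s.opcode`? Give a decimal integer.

11

[0]=0xc2 [1]=0xaf (little-endian) → word 0xafc2
ver:2 @ bit 0 → (0xafc2>>0)&0x3 = 0x2
len:4 @ bit 2 → (0xafc2>>2)&0xf = 0x0
chan:4 @ bit 6 → (0xafc2>>6)&0xf = 0xf
opcode:5 @ bit 10 → (0xafc2>>10)&0x1f = 0xb  ←
flags:1 @ bit 15 → (0xafc2>>15)&0x1 = 0x1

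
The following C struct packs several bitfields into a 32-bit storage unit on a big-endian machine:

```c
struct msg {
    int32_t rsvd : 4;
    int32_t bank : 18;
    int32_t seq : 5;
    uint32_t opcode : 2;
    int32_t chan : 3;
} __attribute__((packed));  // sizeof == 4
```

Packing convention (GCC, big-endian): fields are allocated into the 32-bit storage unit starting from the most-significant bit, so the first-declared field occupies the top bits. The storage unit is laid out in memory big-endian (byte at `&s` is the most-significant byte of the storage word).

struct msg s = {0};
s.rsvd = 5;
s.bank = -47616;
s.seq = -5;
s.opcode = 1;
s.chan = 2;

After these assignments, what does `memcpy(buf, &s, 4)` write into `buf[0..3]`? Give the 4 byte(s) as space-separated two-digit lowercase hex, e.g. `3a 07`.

5d 18 03 6a

rsvd (4b) val=5 bits=0x5 at bit 28: 0x50000000
bank (18b) val=-47616 bits=0x34600 at bit 10: 0x5d180000
seq (5b) val=-5 bits=0x1b at bit 5: 0x5d180360
opcode (2b) val=1 bits=0x1 at bit 3: 0x5d180368
chan (3b) val=2 bits=0x2 at bit 0: 0x5d18036a
word = 0x5d18036a → big-endian bytes:
  [0]=0x5d  [1]=0x18  [2]=0x03  [3]=0x6a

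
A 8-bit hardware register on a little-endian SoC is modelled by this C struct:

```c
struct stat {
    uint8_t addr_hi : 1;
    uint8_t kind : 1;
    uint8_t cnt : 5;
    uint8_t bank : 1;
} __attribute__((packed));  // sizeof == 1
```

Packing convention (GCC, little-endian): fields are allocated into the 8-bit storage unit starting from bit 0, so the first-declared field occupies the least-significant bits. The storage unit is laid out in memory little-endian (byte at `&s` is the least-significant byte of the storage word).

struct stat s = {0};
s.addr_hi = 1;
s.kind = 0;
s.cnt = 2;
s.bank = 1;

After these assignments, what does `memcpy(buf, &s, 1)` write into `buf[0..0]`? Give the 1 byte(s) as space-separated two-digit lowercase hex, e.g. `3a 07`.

addr_hi:1 = 1 → 0x1 << 0 → word 0x01
kind:1 = 0 → 0x0 << 1 → word 0x01
cnt:5 = 2 → 0x2 << 2 → word 0x09
bank:1 = 1 → 0x1 << 7 → word 0x89
word = 0x89 → little-endian bytes:
  [0]=0x89

89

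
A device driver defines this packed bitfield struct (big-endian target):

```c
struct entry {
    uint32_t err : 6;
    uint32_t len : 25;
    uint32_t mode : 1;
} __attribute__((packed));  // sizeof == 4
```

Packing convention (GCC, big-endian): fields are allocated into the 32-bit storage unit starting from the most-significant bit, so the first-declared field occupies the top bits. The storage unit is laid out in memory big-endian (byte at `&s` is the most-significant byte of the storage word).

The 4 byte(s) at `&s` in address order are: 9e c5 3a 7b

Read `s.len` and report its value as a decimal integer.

23239997

[0]=0x9e [1]=0xc5 [2]=0x3a [3]=0x7b (big-endian) → word 0x9ec53a7b
err [26+:6] = (word>>26) & 0x3f = 39
len [1+:25] = (word>>1) & 0x1ffffff = 23239997  ←
mode [0+:1] = (word>>0) & 0x1 = 1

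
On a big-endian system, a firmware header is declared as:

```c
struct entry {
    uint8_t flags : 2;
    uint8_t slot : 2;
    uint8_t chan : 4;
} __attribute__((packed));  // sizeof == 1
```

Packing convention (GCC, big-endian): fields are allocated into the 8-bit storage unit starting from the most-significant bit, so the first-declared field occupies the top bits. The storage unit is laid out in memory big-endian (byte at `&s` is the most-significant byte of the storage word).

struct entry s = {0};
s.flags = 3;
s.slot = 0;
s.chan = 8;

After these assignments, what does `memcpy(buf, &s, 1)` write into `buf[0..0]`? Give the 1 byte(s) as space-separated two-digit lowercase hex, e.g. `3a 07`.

c8

flags (2b) val=3 bits=0x3 at bit 6: 0xc0
slot (2b) val=0 bits=0x0 at bit 4: 0xc0
chan (4b) val=8 bits=0x8 at bit 0: 0xc8
word = 0xc8 → big-endian bytes:
  [0]=0xc8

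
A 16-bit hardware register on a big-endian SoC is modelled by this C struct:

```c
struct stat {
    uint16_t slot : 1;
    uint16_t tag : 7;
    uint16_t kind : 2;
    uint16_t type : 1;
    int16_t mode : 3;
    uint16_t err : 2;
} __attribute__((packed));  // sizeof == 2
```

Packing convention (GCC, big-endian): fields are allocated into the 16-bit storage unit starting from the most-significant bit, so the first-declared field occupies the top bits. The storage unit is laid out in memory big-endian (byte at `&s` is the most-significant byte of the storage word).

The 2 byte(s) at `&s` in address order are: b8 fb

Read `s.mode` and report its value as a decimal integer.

[0]=0xb8 [1]=0xfb (big-endian) → word 0xb8fb
slot [15+:1] = (word>>15) & 0x1 = 1
tag [8+:7] = (word>>8) & 0x7f = 56
kind [6+:2] = (word>>6) & 0x3 = 3
type [5+:1] = (word>>5) & 0x1 = 1
mode [2+:3] = (word>>2) & 0x7 = 6  ←
err [0+:2] = (word>>0) & 0x3 = 3
mode signed 3b, MSB=1: 6 - 8 = -2

-2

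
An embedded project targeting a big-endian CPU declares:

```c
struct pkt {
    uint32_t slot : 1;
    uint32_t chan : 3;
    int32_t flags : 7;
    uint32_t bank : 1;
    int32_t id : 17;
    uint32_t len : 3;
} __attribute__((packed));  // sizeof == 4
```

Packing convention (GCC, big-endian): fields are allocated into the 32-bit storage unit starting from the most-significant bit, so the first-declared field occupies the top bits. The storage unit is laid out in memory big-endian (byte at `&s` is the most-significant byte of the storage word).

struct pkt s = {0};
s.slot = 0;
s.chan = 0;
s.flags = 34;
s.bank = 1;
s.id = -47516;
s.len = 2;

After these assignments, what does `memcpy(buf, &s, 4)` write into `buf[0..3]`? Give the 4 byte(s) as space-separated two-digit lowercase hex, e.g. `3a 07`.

04 5a 33 22

slot:1 = 0 → 0x0 << 31 → word 0x00000000
chan:3 = 0 → 0x0 << 28 → word 0x00000000
flags:7 = 34 → 0x22 << 21 → word 0x04400000
bank:1 = 1 → 0x1 << 20 → word 0x04500000
id:17 = -47516 → 0x14664 << 3 → word 0x045a3320
len:3 = 2 → 0x2 << 0 → word 0x045a3322
word = 0x045a3322 → big-endian bytes:
  [0]=0x04  [1]=0x5a  [2]=0x33  [3]=0x22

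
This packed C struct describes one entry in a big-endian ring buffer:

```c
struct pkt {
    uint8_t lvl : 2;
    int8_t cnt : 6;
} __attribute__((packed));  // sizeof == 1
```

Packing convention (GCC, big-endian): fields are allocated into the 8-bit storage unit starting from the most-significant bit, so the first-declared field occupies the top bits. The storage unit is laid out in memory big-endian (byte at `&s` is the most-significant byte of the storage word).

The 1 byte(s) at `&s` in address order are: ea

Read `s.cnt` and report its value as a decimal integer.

-22

[0]=0xea (big-endian) → word 0xea
lvl:2 @ bit 6 → (0xea>>6)&0x3 = 0x3
cnt:6 @ bit 0 → (0xea>>0)&0x3f = 0x2a  ←
cnt signed 6b, MSB=1: 42 - 64 = -22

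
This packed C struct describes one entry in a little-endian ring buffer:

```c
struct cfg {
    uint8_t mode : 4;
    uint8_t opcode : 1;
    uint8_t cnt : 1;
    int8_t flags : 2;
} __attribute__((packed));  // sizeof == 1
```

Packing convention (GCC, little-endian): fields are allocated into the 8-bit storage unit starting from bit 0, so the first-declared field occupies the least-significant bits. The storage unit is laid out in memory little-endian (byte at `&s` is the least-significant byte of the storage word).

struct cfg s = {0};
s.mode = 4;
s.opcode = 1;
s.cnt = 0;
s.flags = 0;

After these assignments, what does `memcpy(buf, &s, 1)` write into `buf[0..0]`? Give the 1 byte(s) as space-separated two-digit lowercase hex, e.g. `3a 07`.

14

[0+:4] mode=4 & 0xf = 0x4; word=0x04
[4+:1] opcode=1 & 0x1 = 0x1; word=0x14
[5+:1] cnt=0 & 0x1 = 0x0; word=0x14
[6+:2] flags=0 & 0x3 = 0x0; word=0x14
word = 0x14 → little-endian bytes:
  [0]=0x14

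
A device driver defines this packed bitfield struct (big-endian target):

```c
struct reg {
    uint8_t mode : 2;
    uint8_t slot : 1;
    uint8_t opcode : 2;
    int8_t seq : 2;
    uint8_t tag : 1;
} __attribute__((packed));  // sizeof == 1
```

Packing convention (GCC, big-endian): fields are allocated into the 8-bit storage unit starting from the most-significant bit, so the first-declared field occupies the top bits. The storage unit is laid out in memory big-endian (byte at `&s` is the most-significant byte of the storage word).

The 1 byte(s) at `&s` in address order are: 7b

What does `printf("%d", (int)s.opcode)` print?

3

[0]=0x7b (big-endian) → word 0x7b
mode:2 @ bit 6 → (0x7b>>6)&0x3 = 0x1
slot:1 @ bit 5 → (0x7b>>5)&0x1 = 0x1
opcode:2 @ bit 3 → (0x7b>>3)&0x3 = 0x3  ←
seq:2 @ bit 1 → (0x7b>>1)&0x3 = 0x1
tag:1 @ bit 0 → (0x7b>>0)&0x1 = 0x1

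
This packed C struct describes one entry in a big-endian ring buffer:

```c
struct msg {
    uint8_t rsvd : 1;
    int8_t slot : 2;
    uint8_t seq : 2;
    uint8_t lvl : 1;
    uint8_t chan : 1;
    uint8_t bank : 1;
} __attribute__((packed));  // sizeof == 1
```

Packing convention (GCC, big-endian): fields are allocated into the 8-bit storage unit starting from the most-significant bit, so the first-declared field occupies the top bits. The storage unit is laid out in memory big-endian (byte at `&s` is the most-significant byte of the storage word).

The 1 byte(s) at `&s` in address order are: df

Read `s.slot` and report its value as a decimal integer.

[0]=0xdf (big-endian) → word 0xdf
rsvd:1 @ bit 7 → (0xdf>>7)&0x1 = 0x1
slot:2 @ bit 5 → (0xdf>>5)&0x3 = 0x2  ←
seq:2 @ bit 3 → (0xdf>>3)&0x3 = 0x3
lvl:1 @ bit 2 → (0xdf>>2)&0x1 = 0x1
chan:1 @ bit 1 → (0xdf>>1)&0x1 = 0x1
bank:1 @ bit 0 → (0xdf>>0)&0x1 = 0x1
slot signed 2b, MSB=1: 2 - 4 = -2

-2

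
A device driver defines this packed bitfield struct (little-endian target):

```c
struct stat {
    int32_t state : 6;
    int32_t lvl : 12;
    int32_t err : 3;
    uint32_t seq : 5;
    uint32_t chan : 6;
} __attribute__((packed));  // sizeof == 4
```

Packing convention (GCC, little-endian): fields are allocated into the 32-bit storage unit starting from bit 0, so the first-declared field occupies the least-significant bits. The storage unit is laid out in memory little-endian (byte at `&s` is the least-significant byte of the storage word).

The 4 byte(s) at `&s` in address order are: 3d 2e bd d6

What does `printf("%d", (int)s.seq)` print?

[0]=0x3d [1]=0x2e [2]=0xbd [3]=0xd6 (little-endian) → word 0xd6bd2e3d
state:6 @ bit 0 → (0xd6bd2e3d>>0)&0x3f = 0x3d
lvl:12 @ bit 6 → (0xd6bd2e3d>>6)&0xfff = 0x4b8
err:3 @ bit 18 → (0xd6bd2e3d>>18)&0x7 = 0x7
seq:5 @ bit 21 → (0xd6bd2e3d>>21)&0x1f = 0x15  ←
chan:6 @ bit 26 → (0xd6bd2e3d>>26)&0x3f = 0x35

21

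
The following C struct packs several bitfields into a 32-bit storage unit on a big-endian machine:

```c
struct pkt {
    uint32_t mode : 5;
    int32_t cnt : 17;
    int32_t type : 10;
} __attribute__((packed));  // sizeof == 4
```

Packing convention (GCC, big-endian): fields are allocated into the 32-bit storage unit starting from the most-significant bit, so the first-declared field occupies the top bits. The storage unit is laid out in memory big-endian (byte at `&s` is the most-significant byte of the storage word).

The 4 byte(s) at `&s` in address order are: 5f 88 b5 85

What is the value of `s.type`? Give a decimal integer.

[0]=0x5f [1]=0x88 [2]=0xb5 [3]=0x85 (big-endian) → word 0x5f88b585
mode [27+:5] = (word>>27) & 0x1f = 11
cnt [10+:17] = (word>>10) & 0x1ffff = 123437
type [0+:10] = (word>>0) & 0x3ff = 389  ←
type signed 10b, MSB=0: value = 389

389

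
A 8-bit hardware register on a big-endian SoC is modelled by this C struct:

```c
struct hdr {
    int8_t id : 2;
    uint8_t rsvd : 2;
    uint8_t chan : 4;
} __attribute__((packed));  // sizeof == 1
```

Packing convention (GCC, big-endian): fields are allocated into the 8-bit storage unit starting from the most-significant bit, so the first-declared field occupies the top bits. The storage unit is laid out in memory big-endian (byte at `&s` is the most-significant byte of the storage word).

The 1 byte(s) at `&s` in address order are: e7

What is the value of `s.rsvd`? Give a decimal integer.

2

[0]=0xe7 (big-endian) → word 0xe7
id:2 @ bit 6 → (0xe7>>6)&0x3 = 0x3
rsvd:2 @ bit 4 → (0xe7>>4)&0x3 = 0x2  ←
chan:4 @ bit 0 → (0xe7>>0)&0xf = 0x7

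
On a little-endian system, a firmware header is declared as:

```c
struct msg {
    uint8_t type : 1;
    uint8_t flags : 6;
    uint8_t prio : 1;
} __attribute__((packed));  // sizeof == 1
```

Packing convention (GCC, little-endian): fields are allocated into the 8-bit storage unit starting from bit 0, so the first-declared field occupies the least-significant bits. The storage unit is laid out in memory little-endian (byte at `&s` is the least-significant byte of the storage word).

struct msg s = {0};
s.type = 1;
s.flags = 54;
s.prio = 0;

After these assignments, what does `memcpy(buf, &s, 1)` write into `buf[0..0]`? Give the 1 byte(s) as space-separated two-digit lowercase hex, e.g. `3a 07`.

6d

[0+:1] type=1 & 0x1 = 0x1; word=0x01
[1+:6] flags=54 & 0x3f = 0x36; word=0x6d
[7+:1] prio=0 & 0x1 = 0x0; word=0x6d
word = 0x6d → little-endian bytes:
  [0]=0x6d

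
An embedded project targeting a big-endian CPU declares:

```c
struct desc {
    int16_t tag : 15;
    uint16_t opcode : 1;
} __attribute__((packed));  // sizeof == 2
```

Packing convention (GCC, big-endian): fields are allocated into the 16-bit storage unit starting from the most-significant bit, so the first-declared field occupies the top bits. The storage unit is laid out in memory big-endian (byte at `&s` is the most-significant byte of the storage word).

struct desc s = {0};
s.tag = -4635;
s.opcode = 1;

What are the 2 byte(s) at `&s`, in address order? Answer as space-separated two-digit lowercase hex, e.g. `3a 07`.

tag:15 = -4635 → 0x6de5 << 1 → word 0xdbca
opcode:1 = 1 → 0x1 << 0 → word 0xdbcb
word = 0xdbcb → big-endian bytes:
  [0]=0xdb  [1]=0xcb

db cb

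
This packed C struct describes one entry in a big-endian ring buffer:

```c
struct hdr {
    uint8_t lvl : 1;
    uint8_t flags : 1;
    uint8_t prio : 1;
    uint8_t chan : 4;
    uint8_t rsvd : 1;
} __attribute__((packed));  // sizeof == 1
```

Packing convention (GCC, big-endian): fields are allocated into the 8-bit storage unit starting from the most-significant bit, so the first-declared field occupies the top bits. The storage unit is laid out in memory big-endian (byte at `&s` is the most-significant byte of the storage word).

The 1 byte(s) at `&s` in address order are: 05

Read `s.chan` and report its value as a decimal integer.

[0]=0x05 (big-endian) → word 0x05
lvl:1 @ bit 7 → (0x05>>7)&0x1 = 0x0
flags:1 @ bit 6 → (0x05>>6)&0x1 = 0x0
prio:1 @ bit 5 → (0x05>>5)&0x1 = 0x0
chan:4 @ bit 1 → (0x05>>1)&0xf = 0x2  ←
rsvd:1 @ bit 0 → (0x05>>0)&0x1 = 0x1

2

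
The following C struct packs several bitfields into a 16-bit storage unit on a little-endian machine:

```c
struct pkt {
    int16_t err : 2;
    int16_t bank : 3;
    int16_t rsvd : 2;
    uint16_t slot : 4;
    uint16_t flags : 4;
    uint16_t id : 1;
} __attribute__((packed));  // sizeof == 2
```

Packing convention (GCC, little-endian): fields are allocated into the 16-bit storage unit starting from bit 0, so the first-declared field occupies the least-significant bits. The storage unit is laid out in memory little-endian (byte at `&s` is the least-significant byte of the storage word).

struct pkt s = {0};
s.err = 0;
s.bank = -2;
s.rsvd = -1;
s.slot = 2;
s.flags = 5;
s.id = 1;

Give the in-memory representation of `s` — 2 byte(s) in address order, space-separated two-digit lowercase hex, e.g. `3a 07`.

78 a9

[0+:2] err=0 & 0x3 = 0x0; word=0x0000
[2+:3] bank=-2 & 0x7 = 0x6; word=0x0018
[5+:2] rsvd=-1 & 0x3 = 0x3; word=0x0078
[7+:4] slot=2 & 0xf = 0x2; word=0x0178
[11+:4] flags=5 & 0xf = 0x5; word=0x2978
[15+:1] id=1 & 0x1 = 0x1; word=0xa978
word = 0xa978 → little-endian bytes:
  [0]=0x78  [1]=0xa9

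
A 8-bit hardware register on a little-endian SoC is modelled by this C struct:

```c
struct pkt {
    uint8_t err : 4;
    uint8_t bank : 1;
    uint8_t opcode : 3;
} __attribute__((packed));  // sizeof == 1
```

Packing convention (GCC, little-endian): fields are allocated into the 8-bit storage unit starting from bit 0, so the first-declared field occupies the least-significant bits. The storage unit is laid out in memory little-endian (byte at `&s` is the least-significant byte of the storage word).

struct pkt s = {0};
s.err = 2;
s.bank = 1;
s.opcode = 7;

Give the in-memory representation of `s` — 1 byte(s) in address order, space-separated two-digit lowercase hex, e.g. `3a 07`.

err:4 = 2 → 0x2 << 0 → word 0x02
bank:1 = 1 → 0x1 << 4 → word 0x12
opcode:3 = 7 → 0x7 << 5 → word 0xf2
word = 0xf2 → little-endian bytes:
  [0]=0xf2

f2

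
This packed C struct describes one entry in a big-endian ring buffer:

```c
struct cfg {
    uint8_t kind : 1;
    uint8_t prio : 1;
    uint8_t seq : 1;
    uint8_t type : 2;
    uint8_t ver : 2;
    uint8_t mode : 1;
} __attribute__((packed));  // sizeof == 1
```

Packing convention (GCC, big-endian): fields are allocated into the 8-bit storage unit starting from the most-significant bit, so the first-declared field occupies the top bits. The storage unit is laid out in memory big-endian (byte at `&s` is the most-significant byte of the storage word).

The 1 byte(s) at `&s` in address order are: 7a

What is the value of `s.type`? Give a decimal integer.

3

[0]=0x7a (big-endian) → word 0x7a
kind:1 @ bit 7 → (0x7a>>7)&0x1 = 0x0
prio:1 @ bit 6 → (0x7a>>6)&0x1 = 0x1
seq:1 @ bit 5 → (0x7a>>5)&0x1 = 0x1
type:2 @ bit 3 → (0x7a>>3)&0x3 = 0x3  ←
ver:2 @ bit 1 → (0x7a>>1)&0x3 = 0x1
mode:1 @ bit 0 → (0x7a>>0)&0x1 = 0x0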